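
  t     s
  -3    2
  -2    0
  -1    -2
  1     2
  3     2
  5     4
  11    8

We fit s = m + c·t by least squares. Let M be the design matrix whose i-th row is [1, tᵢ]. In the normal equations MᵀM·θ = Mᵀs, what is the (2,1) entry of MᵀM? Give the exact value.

Row 2 ↔ basis t, column 1 ↔ basis 1, so (MᵀM)_{2,1} = Σᵢ t = (-3)·(1) + (-2)·(1) + (-1)·(1) + (1)·(1) + (3)·(1) + (5)·(1) + (11)·(1) = 14.

14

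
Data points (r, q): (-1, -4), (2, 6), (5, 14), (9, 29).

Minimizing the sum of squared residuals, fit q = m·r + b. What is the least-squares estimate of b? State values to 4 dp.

b = -0.9589

The normal system AᵀA·[m, b]ᵀ = Aᵀq is [[111, 15]; [15, 4]]·[m, b]ᵀ = [347, 45]ᵀ.
det = 111·4 − 15² = 219.
m = (347·4 − 15·45)/219 = 713/219; b = (111·45 − 15·347)/219 = -70/73.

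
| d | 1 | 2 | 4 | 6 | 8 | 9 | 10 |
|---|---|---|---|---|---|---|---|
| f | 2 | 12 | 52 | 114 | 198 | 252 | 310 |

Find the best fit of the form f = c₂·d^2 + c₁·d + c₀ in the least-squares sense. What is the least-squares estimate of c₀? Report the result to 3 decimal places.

With design matrix X, XᵀX = [[22226, 2530, 302]; [2530, 302, 40]; [302, 40, 7]] and Xᵀf = [69070, 7870, 940]ᵀ.
Row-reducing yields c₂ = 73765/24882, c₁ = 38695/24882, c₀ = -10375/4147.

c₀ = -2.502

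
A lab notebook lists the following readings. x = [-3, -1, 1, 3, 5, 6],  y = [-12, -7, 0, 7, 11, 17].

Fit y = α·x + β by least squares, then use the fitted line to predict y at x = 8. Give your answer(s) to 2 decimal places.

From the data, Σx·x = 81, Σx = 11, Σ1 = 6.
And Σx·y = 221, Σy = 16.
So AᵀA·[α, β]ᵀ = Aᵀy: [[81, 11]; [11, 6]]·[α, β]ᵀ = [221, 16]ᵀ.
det = 81·6 − 11² = 365.
α = (221·6 − 11·16)/365 = 230/73; β = (81·16 − 11·221)/365 = -227/73.
At x = 8: ŷ = (230/73)·(8) + (-227/73)·(1) = 1613/73.

ŷ = 22.10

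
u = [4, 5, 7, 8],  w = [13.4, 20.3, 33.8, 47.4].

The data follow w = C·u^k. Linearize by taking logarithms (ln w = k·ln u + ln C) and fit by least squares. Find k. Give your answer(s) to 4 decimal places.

With ln wᵢ as the transformed response and ln uᵢ as the regressor:
Σln u = 7.0211, Σ(ln u)² = 12.6227, Σln w = 12.9850, Σln u·ln w = 23.3175.
Equations: 12.6227·k + 7.0211·ln C = 23.3175;  7.0211·k + 4·ln C = 12.9850.
Δ = 12.6227·4 − (7.0211)² = 1.1954; k = (23.3175·4 − 7.0211·12.9850)/1.1954 = 1.75797, ln C = (12.6227·12.9850 − 7.0211·23.3175)/1.1954 = 0.16053.

k = 1.7580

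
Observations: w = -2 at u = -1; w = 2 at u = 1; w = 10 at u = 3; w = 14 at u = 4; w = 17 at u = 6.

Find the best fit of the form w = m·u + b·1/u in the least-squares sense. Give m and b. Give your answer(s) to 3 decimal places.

m = 3.117, b = -0.871

Sums needed: Σu·u = 63, Σu·1/u = 5, Σ1/u·1/u = 317/144.
For Xᵀw: Σu·w = 192, Σ1/u·w = 41/3.
XᵀX·[m, b]ᵀ = Xᵀw becomes [[63, 5]; [5, 317/144]]·[m, b]ᵀ = [192, 41/3]ᵀ.
Eliminating b: (317/144)·(row 1) − 5·(row 2) gives (1819/16)·m = (317/144)·192 − 5·(41/3) = 1063/3, so m = 17008/5457.
Then b = ((41/3) − 5·(17008/5457))/(317/144) = -1584/1819.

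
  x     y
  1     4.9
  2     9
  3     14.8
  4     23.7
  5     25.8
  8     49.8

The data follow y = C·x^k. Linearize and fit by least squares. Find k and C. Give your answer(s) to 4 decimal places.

With ln yᵢ as the transformed response and ln xᵢ as the regressor:
Σln x = 6.8669, Σ(ln x)² = 10.5236, Σln y = 16.8050, Σln x·ln y = 22.2294.
Equations: 10.5236·k + 6.8669·ln C = 22.2294;  6.8669·k + 6·ln C = 16.8050.
Slope k = (n·Σln x·ln y − Σln x·Σln y)/(n·Σ(ln x)² − (Σln x)²) = (6·22.2294 − 6.8669·16.8050)/15.9867 = 1.12455; ln C = (Σln y − k·Σln x)/n = 1.51379, so C = exp(1.51379) = 4.54391.

k = 1.1246, C = 4.5439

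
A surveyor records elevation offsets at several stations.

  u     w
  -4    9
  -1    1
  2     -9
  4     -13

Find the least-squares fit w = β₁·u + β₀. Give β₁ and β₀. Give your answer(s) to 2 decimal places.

β₁ = -2.83, β₀ = -2.29

With design matrix A, AᵀA = [[37, 1]; [1, 4]] and Aᵀw = [-107, -12]ᵀ.
Eliminating β₀: 4·(row 1) − 1·(row 2) gives 147·β₁ = 4·(-107) − 1·(-12) = -416, so β₁ = -416/147.
Then β₀ = ((-12) − 1·(-416/147))/4 = -337/147.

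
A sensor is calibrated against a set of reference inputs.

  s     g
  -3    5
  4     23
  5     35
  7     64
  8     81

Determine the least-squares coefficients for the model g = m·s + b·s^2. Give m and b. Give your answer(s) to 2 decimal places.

With design matrix M, MᵀM = [[163, 1017]; [1017, 7459]] and Mᵀg = [1348, 9608]ᵀ.
Determinant 163·7459 − 1017² = 181528.
m = (1348·7459 − 1017·9608)/181528 = 70849/45382; b = (163·9608 − 1017·1348)/181528 = 48797/45382.

m = 1.56, b = 1.08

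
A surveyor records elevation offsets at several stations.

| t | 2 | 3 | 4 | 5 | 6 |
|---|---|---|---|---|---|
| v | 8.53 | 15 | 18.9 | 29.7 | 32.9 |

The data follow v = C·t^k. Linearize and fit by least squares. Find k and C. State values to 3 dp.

Linearized form: ln v = k·ln t + ln C. From the 5 transformed points,
Sums: Σln t = 6.5793, Σ(ln t)² = 9.4099, Σln v = 14.6754, Σln t·ln v = 20.2528.
Normal system: [[9.4099, 6.5793]; [6.5793, 5]]·[k, ln C]ᵀ = [20.2528, 14.6754]ᵀ.
Slope k = (n·Σln t·ln v − Σln t·Σln v)/(n·Σ(ln t)² − (Σln t)²) = (5·20.2528 − 6.5793·14.6754)/3.7630 = 1.25181; ln C = (Σln v − k·Σln t)/n = 1.28789, so C = exp(1.28789) = 3.62512.

k = 1.252, C = 3.625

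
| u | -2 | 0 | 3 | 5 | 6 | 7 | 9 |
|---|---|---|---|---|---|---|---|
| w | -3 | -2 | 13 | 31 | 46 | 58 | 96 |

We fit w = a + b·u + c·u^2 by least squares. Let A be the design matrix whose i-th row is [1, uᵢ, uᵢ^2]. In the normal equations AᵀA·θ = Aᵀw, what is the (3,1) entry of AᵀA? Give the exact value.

Row 3 ↔ basis u^2, column 1 ↔ basis 1, so (AᵀA)_{3,1} = Σᵢ u^2 = (4)·(1) + (0)·(1) + (9)·(1) + (25)·(1) + (36)·(1) + (49)·(1) + (81)·(1) = 204.

204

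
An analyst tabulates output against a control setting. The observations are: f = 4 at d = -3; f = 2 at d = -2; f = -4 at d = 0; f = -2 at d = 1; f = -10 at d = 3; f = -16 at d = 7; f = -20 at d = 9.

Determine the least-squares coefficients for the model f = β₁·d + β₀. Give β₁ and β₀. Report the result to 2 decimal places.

With design matrix A, AᵀA = [[153, 15]; [15, 7]] and Aᵀf = [-340, -46]ᵀ.
Determinant 153·7 − 15² = 846.
β₁ = ((-340)·7 − 15·(-46))/846 = -845/423; β₀ = (153·(-46) − 15·(-340))/846 = -323/141.

β₁ = -2.00, β₀ = -2.29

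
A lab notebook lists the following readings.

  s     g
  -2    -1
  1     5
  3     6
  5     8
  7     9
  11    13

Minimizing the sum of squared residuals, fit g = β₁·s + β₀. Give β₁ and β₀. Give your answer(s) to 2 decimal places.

β₁ = 1.00, β₀ = 2.52

From the data, Σs·s = 209, Σs = 25, Σ1 = 6.
For Mᵀg: Σs·g = 271, Σg = 40.
So MᵀM·[β₁, β₀]ᵀ = Mᵀg: [[209, 25]; [25, 6]]·[β₁, β₀]ᵀ = [271, 40]ᵀ.
det = 209·6 − 25² = 629.
β₁ = (271·6 − 25·40)/629 = 626/629; β₀ = (209·40 − 25·271)/629 = 1585/629.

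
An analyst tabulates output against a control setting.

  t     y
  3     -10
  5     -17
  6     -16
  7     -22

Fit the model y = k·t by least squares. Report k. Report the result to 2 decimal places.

k = -3.07

MᵀM·[k]ᵀ = Mᵀy reads: 119·k = -365.
(Σt·t = 119, Σt·y = -365.)
Hence k = -365 / 119 ≈ -3.06723.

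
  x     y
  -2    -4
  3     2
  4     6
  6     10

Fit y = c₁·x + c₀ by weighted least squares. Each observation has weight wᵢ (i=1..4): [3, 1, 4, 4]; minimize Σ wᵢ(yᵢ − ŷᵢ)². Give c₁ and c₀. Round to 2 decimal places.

c₁ = 1.74, c₀ = -0.85

Compute the Gram sums: Σwᵢ·x·x = 229, Σwᵢ·x = 37, Σwᵢ·1 = 12.
Right-hand side: Σwᵢ·x·y = 366, Σwᵢ·y = 54.
MᵀWM·[c₁, c₀]ᵀ = MᵀWy becomes [[229, 37]; [37, 12]]·[c₁, c₀]ᵀ = [366, 54]ᵀ.
Determinant 229·12 − 37² = 1379.
c₁ = (366·12 − 37·54)/1379 = 342/197; c₀ = (229·54 − 37·366)/1379 = -168/197.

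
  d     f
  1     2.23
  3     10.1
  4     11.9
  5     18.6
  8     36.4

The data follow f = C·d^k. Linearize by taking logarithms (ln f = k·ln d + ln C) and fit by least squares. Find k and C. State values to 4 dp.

With ln fᵢ as the transformed response and ln dᵢ as the regressor:
Over the data: Σln d = 6.1738, Σ(ln d)² = 10.0431, Σln f = 12.1088, Σln d·ln f = 18.1531.
Normal system: [[10.0431, 6.1738]; [6.1738, 5]]·[k, ln C]ᵀ = [18.1531, 12.1088]ᵀ.
Slope k = (n·Σln d·ln f − Σln d·Σln f)/(n·Σ(ln d)² − (Σln d)²) = (5·18.1531 − 6.1738·12.1088)/12.1000 = 1.32302; ln C = (Σln f − k·Σln d)/n = 0.78816, so C = exp(0.78816) = 2.19934.

k = 1.3230, C = 2.1993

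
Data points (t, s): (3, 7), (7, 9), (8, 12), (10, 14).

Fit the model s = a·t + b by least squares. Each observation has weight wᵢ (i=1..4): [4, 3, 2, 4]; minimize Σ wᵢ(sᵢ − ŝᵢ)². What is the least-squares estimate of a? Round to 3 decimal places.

a = 0.991

Compute the Gram sums: Σwᵢ·t·t = 711, Σwᵢ·t = 89, Σwᵢ·1 = 13.
And Σwᵢ·t·s = 1025, Σwᵢ·s = 135.
So MᵀWM·[a, b]ᵀ = MᵀWs: [[711, 89]; [89, 13]]·[a, b]ᵀ = [1025, 135]ᵀ.
det = 711·13 − 89² = 1322.
a = (1025·13 − 89·135)/1322 = 655/661; b = (711·135 − 89·1025)/1322 = 2380/661.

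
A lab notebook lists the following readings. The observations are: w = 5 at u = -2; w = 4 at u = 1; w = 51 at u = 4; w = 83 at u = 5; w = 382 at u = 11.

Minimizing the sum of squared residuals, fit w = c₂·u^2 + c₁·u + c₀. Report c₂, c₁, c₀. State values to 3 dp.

From the data, Σu^2·u^2 = 15539, Σu^2·u = 1513, Σu^2 = 167, Σu·u = 167, Σu = 19, Σ1 = 5.
Moment sums: Σu^2·w = 49137, Σu·w = 4815, Σw = 525.
Normal equations: [[15539, 1513, 167]; [1513, 167, 19]; [167, 19, 5]]·[c₂, c₁, c₀]ᵀ = [49137, 4815, 525]ᵀ.
Solving the 3×3 system (Gaussian elimination) gives c₂ = 72053/23991, c₁ = 15342/7997, c₀ = -5674/2181.

c₂ = 3.003, c₁ = 1.918, c₀ = -2.602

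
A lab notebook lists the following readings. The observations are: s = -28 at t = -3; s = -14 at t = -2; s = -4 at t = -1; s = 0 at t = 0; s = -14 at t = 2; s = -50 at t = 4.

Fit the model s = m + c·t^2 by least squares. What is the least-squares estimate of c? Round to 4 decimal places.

c = -3.0714

From the data, Σ1 = 6, Σt^2 = 34, Σt^2·t^2 = 370.
And Σs = -110, Σt^2·s = -1168.
So XᵀX·[m, c]ᵀ = Xᵀs: [[6, 34]; [34, 370]]·[m, c]ᵀ = [-110, -1168]ᵀ.
det = 6·370 − 34² = 1064.
m = ((-110)·370 − 34·(-1168))/1064 = -13/14; c = (6·(-1168) − 34·(-110))/1064 = -43/14.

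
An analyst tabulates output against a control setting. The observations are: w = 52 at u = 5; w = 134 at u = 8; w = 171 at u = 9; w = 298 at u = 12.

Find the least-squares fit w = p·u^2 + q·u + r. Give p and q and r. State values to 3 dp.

Compute the Gram sums: Σu^2·u^2 = 32018, Σu^2·u = 3094, Σu^2 = 314, Σu·u = 314, Σu = 34, Σ1 = 4.
For Mᵀw: Σu^2·w = 66639, Σu·w = 6447, Σw = 655.
So MᵀM·[p, q, r]ᵀ = Mᵀw: [[32018, 3094, 314]; [3094, 314, 34]; [314, 34, 4]]·[p, q, r]ᵀ = [66639, 6447, 655]ᵀ.
Row-reducing yields p = 15/8, q = 661/200, r = -1153/100.

p = 1.875, q = 3.305, r = -11.530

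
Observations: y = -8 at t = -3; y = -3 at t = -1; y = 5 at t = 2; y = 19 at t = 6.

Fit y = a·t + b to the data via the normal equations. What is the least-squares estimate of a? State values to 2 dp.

Compute the Gram sums: Σt·t = 50, Σt = 4, Σ1 = 4.
Moment sums: Σt·y = 151, Σy = 13.
So AᵀA·[a, b]ᵀ = Aᵀy: [[50, 4]; [4, 4]]·[a, b]ᵀ = [151, 13]ᵀ.
Determinant 50·4 − 4² = 184.
a = (151·4 − 4·13)/184 = 3; b = (50·13 − 4·151)/184 = 1/4.

a = 3.00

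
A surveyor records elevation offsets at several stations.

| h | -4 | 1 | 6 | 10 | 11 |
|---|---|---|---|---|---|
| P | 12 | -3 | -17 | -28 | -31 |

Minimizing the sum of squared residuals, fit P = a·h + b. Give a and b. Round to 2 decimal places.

a = -2.85, b = 0.27

Entries of AᵀA: Σh·h = 274, Σh = 24, Σ1 = 5.
And Σh·P = -774, ΣP = -67.
AᵀA·[a, b]ᵀ = AᵀP becomes [[274, 24]; [24, 5]]·[a, b]ᵀ = [-774, -67]ᵀ.
Eliminating b: 5·(row 1) − 24·(row 2) gives 794·a = 5·(-774) − 24·(-67) = -2262, so a = -1131/397.
Then b = ((-67) − 24·(-1131/397))/5 = 109/397.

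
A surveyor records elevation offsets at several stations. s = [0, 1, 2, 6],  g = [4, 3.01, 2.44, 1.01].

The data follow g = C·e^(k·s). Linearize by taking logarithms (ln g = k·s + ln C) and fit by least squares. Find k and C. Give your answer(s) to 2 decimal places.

Linearized form: ln g = k·s + ln C. From the 4 transformed points,
Σs = 9.0000, Σ(s)² = 41.0000, Σln g = 3.3902, Σs·ln g = 2.9456.
Normal system: [[41.0000, 9.0000]; [9.0000, 4]]·[k, ln C]ᵀ = [2.9456, 3.3902]ᵀ.
Δ = 41.0000·4 − (9.0000)² = 83.0000; k = (2.9456·4 − 9.0000·3.3902)/83.0000 = -0.22565, ln C = (41.0000·3.3902 − 9.0000·2.9456)/83.0000 = 1.35526, so C = exp(1.35526) = 3.87778.

k = -0.23, C = 3.88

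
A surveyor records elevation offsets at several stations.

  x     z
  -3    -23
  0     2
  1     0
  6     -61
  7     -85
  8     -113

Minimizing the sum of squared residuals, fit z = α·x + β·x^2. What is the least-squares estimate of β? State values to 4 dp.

AᵀA·[α, β]ᵀ = Aᵀz reads: 159·α + 1045·β = -1796;  1045·α + 7875·β = -13800.
(Σx·x = 159, Σx·x^2 = 1045, Σx^2·x^2 = 7875, Σx·z = -1796, Σx^2·z = -13800.)
Eliminating β: 7875·(row 1) − 1045·(row 2) gives 160100·α = 7875·(-1796) − 1045·(-13800) = 277500, so α = 2775/1601.
Then β = ((-13800) − 1045·(2775/1601))/7875 = -15869/8005.

β = -1.9824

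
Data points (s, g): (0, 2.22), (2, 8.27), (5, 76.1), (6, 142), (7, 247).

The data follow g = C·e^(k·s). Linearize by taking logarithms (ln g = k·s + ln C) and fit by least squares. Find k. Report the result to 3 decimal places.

k = 0.687

Let Y = ln g. Fitting Y = k·s + ln C by least squares:
XᵀX = [[114.0000, 20.0000]; [20.0000, 5]], rhs = [94.1862, 17.7074]ᵀ  (here Σs = 20.0000, Σ(s)² = 114.0000, Σln g = 17.7074, Σs·ln g = 94.1862).
Δ = 114.0000·5 − (20.0000)² = 170.0000; k = (94.1862·5 − 20.0000·17.7074)/170.0000 = 0.68696, ln C = (114.0000·17.7074 − 20.0000·94.1862)/170.0000 = 0.79365.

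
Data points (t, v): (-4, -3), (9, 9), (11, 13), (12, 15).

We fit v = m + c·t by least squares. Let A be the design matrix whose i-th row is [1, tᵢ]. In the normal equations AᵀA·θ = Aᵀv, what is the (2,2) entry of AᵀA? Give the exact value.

362

Row 2 ↔ basis t, column 2 ↔ basis t, so (AᵀA)_{2,2} = Σᵢ (t)·(t) = (-4)·(-4) + (9)·(9) + (11)·(11) + (12)·(12) = 362.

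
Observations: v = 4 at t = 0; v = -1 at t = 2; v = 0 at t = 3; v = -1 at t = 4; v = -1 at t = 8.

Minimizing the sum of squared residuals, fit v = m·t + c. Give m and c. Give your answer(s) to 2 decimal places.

m = -0.49, c = 1.88

From the data, Σt·t = 93, Σt = 17, Σ1 = 5.
Moment sums: Σt·v = -14, Σv = 1.
MᵀM·[m, c]ᵀ = Mᵀv becomes [[93, 17]; [17, 5]]·[m, c]ᵀ = [-14, 1]ᵀ.
Eliminating c: 5·(row 1) − 17·(row 2) gives 176·m = 5·(-14) − 17·1 = -87, so m = -87/176.
Then c = (1 − 17·(-87/176))/5 = 331/176.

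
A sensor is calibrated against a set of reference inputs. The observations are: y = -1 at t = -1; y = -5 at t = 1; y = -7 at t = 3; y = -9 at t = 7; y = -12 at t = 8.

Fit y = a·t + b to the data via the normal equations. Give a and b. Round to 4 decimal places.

From the data, Σt·t = 124, Σt = 18, Σ1 = 5.
Moment sums: Σt·y = -184, Σy = -34.
Eliminating b: 5·(row 1) − 18·(row 2) gives 296·a = 5·(-184) − 18·(-34) = -308, so a = -77/74.
Then b = ((-34) − 18·(-77/74))/5 = -113/37.

a = -1.0405, b = -3.0541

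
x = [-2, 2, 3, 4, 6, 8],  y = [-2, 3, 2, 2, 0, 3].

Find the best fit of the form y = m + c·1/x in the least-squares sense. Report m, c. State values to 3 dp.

m = 0.622, c = 4.878

Normal-equation sums: Σ1 = 6, Σ1/x = 7/8, Σ1/x·1/x = 413/576.
Right-hand side: Σy = 8, Σ1/x·y = 97/24.
So MᵀM·[m, c]ᵀ = Mᵀy: [[6, 7/8]; [7/8, 413/576]]·[m, c]ᵀ = [8, 97/24]ᵀ.
Δ = 6·(413/576) − (7/8)² = 679/192.
m = (8·(413/576) − (7/8)·(97/24))/(679/192) = 181/291; c = (6·(97/24) − (7/8)·8)/(679/192) = 3312/679.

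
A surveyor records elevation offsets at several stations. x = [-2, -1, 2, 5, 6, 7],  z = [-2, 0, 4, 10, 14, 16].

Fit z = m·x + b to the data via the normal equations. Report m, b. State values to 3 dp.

Forming MᵀM = [[119, 17]; [17, 6]] and Mᵀz = [258, 42]ᵀ gives MᵀM·[m, b]ᵀ = Mᵀz.
det = 119·6 − 17² = 425.
m = (258·6 − 17·42)/425 = 834/425; b = (119·42 − 17·258)/425 = 36/25.

m = 1.962, b = 1.440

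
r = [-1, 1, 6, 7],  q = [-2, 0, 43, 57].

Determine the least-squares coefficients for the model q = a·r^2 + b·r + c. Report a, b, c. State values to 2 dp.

a = 1.04, b = 1.18, c = -1.98

Sums needed: Σr^2·r^2 = 3699, Σr^2·r = 559, Σr^2 = 87, Σr·r = 87, Σr = 13, Σ1 = 4.
Right-hand side: Σr^2·q = 4339, Σr·q = 659, Σq = 98.
Inverting the 3×3 Gram matrix, [a, b, c]ᵀ = [9445/9076, 10753/9076, -9007/4538]ᵀ.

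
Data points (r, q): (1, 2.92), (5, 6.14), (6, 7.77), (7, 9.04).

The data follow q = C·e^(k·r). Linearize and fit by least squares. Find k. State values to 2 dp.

k = 0.19

Let Y = ln q. Fitting Y = k·r + ln C by least squares:
Sums: Σr = 19.0000, Σ(r)² = 111.0000, Σln q = 7.1383, Σr·ln q = 37.8589.
Normal system: [[111.0000, 19.0000]; [19.0000, 4]]·[k, ln C]ᵀ = [37.8589, 7.1383]ᵀ.
Slope k = (n·Σr·ln q − Σr·Σln q)/(n·Σ(r)² − (Σr)²) = (4·37.8589 − 19.0000·7.1383)/83.0000 = 0.19045; ln C = (Σln q − k·Σr)/n = 0.87995.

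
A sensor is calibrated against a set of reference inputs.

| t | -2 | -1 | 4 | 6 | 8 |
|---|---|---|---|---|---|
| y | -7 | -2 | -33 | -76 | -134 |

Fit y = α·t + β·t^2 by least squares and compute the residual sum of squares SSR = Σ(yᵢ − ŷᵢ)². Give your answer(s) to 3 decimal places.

Sums needed: Σt·t = 121, Σt·t^2 = 783, Σt^2·t^2 = 5665.
For Aᵀy: Σt·y = -1644, Σt^2·y = -11870.
So AᵀA·[α, β]ᵀ = Aᵀy: [[121, 783]; [783, 5665]]·[α, β]ᵀ = [-1644, -11870]ᵀ.
Determinant 121·5665 − 783² = 72376.
α = ((-1644)·5665 − 783·(-11870))/72376 = -9525/36188; β = (121·(-11870) − 783·(-1644))/72376 = -74509/36188.
Residuals: 12835/18094, -1848/9047, 9010/9047, -5407/18094, -1104/9047; SSR = 29691/18094.

SSR = 1.641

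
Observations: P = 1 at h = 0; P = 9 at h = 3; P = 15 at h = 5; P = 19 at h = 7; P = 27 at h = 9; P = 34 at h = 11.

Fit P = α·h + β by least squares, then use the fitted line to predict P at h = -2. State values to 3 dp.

P̂ = -5.709

The normal system XᵀX·[α, β]ᵀ = XᵀP is [[285, 35]; [35, 6]]·[α, β]ᵀ = [852, 105]ᵀ.
Eliminating β: 6·(row 1) − 35·(row 2) gives 485·α = 6·852 − 35·105 = 1437, so α = 1437/485.
Then β = (105 − 35·(1437/485))/6 = 21/97.
At h = -2: P̂ = (1437/485)·(-2) + (21/97)·(1) = -2769/485.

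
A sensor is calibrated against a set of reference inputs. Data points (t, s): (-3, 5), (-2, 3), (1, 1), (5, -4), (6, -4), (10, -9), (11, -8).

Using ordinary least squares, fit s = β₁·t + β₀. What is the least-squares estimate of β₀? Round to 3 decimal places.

The normal equations are: 296·β₁ + 28·β₀ = -242;  28·β₁ + 7·β₀ = -16.
Eliminating β₀: 7·(row 1) − 28·(row 2) gives 1288·β₁ = 7·(-242) − 28·(-16) = -1246, so β₁ = -89/92.
Then β₀ = ((-16) − 28·(-89/92))/7 = 255/161.

β₀ = 1.584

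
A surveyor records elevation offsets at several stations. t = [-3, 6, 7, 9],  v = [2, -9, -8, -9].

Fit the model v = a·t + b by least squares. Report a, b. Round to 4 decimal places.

a = -0.9794, b = -1.3481

Setting ∂/∂a … = 0 gives: 175·a + 19·b = -197;  19·a + 4·b = -24.
(Σt·t = 175, Σt = 19, Σ1 = 4, Σt·v = -197, Σv = -24.)
Determinant 175·4 − 19² = 339.
a = ((-197)·4 − 19·(-24))/339 = -332/339; b = (175·(-24) − 19·(-197))/339 = -457/339.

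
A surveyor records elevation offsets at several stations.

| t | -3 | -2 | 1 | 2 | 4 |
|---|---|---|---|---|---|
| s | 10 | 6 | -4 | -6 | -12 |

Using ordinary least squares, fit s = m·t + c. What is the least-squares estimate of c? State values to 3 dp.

The normal system AᵀA·[m, c]ᵀ = Aᵀs is [[34, 2]; [2, 5]]·[m, c]ᵀ = [-106, -6]ᵀ.
Determinant 34·5 − 2² = 166.
m = ((-106)·5 − 2·(-6))/166 = -259/83; c = (34·(-6) − 2·(-106))/166 = 4/83.

c = 0.048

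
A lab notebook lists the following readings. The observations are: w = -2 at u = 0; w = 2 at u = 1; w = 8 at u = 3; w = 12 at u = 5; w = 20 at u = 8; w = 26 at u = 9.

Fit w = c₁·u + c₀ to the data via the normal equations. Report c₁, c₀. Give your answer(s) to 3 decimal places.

c₁ = 2.881, c₀ = -1.485

Compute the Gram sums: Σu·u = 180, Σu = 26, Σ1 = 6.
Moment sums: Σu·w = 480, Σw = 66.
AᵀA·[c₁, c₀]ᵀ = Aᵀw becomes [[180, 26]; [26, 6]]·[c₁, c₀]ᵀ = [480, 66]ᵀ.
Eliminating c₀: 6·(row 1) − 26·(row 2) gives 404·c₁ = 6·480 − 26·66 = 1164, so c₁ = 291/101.
Then c₀ = (66 − 26·(291/101))/6 = -150/101.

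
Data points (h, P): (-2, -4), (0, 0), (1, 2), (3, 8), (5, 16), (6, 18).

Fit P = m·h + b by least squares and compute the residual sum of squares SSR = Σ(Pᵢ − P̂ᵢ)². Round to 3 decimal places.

Forming XᵀX = [[75, 13]; [13, 6]] and XᵀP = [222, 40]ᵀ gives XᵀX·[m, b]ᵀ = XᵀP.
det = 75·6 − 13² = 281.
m = (222·6 − 13·40)/281 = 812/281; b = (75·40 − 13·222)/281 = 114/281.
Residuals: 386/281, -114/281, -364/281, -302/281, 322/281, 72/281; SSR = 1760/281.

SSR = 6.263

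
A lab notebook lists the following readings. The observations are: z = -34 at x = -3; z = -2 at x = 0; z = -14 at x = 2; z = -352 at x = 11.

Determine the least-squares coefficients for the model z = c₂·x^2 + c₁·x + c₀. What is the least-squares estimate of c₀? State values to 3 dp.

c₀ = -3.337

Normal-equation sums: Σx^2·x^2 = 14738, Σx^2·x = 1312, Σx^2 = 134, Σx·x = 134, Σx = 10, Σ1 = 4.
Moment sums: Σx^2·z = -42954, Σx·z = -3798, Σz = -402.
MᵀM·[c₂, c₁, c₀]ᵀ = Mᵀz becomes [[14738, 1312, 134]; [1312, 134, 10]; [134, 10, 4]]·[c₂, c₁, c₀]ᵀ = [-42954, -3798, -402]ᵀ.
Row-reducing yields c₂ = -80887/27102, c₁ = 30557/27102, c₀ = -30143/9034.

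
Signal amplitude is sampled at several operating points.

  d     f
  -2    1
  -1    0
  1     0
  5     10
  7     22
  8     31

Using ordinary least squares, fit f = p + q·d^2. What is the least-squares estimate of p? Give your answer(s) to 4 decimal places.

With design matrix A, AᵀA = [[6, 144]; [144, 7140]] and Aᵀf = [64, 3316]ᵀ.
Eliminating q: 7140·(row 1) − 144·(row 2) gives 22104·p = 7140·64 − 144·3316 = -20544, so p = -856/921.
Then q = (3316 − 144·(-856/921))/7140 = 445/921.

p = -0.9294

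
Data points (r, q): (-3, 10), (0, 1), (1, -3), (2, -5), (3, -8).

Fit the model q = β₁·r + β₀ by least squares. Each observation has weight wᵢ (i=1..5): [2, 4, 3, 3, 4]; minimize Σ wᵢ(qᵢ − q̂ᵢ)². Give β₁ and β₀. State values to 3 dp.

Compute the Gram sums: Σwᵢ·r·r = 69, Σwᵢ·r = 15, Σwᵢ·1 = 16.
And Σwᵢ·r·q = -195, Σwᵢ·q = -32.
Determinant 69·16 − 15² = 879.
β₁ = ((-195)·16 − 15·(-32))/879 = -880/293; β₀ = (69·(-32) − 15·(-195))/879 = 239/293.

β₁ = -3.003, β₀ = 0.816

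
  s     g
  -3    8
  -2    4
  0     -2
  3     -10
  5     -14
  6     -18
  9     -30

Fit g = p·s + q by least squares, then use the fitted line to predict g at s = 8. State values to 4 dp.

ĝ = -25.0243

AᵀA·[p, q]ᵀ = Aᵀg reads: 164·p + 18·q = -510;  18·p + 7·q = -62.
det = 164·7 − 18² = 824.
p = ((-510)·7 − 18·(-62))/824 = -1227/412; q = (164·(-62) − 18·(-510))/824 = -247/206.
At s = 8: ĝ = (-1227/412)·(8) + (-247/206)·(1) = -5155/206.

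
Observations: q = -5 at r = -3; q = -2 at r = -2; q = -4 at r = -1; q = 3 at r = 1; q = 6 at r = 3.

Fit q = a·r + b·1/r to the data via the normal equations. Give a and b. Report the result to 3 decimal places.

a = 1.469, b = 1.748

Compute the Gram sums: Σr·r = 24, Σr·1/r = 5, Σ1/r·1/r = 89/36.
And Σr·q = 44, Σ1/r·q = 35/3.
AᵀA·[a, b]ᵀ = Aᵀq becomes [[24, 5]; [5, 89/36]]·[a, b]ᵀ = [44, 35/3]ᵀ.
Determinant 24·(89/36) − 5² = 103/3.
a = (44·(89/36) − 5·(35/3))/(103/3) = 454/309; b = (24·(35/3) − 5·44)/(103/3) = 180/103.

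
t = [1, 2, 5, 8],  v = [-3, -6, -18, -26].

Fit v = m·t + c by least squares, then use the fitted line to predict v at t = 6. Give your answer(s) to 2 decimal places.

Entries of XᵀX: Σt·t = 94, Σt = 16, Σ1 = 4.
And Σt·v = -313, Σv = -53.
Eliminating c: 4·(row 1) − 16·(row 2) gives 120·m = 4·(-313) − 16·(-53) = -404, so m = -101/30.
Then c = ((-53) − 16·(-101/30))/4 = 13/60.
At t = 6: v̂ = (-101/30)·(6) + (13/60)·(1) = -1199/60.

v̂ = -19.98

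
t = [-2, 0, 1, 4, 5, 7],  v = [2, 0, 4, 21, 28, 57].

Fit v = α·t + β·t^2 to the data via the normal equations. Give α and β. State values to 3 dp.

Forming MᵀM = [[95, 525]; [525, 3299]] and Mᵀv = [623, 3841]ᵀ gives MᵀM·[α, β]ᵀ = Mᵀv.
Eliminating β: 3299·(row 1) − 525·(row 2) gives 37780·α = 3299·623 − 525·3841 = 38752, so α = 9688/9445.
Then β = (3841 − 525·(9688/9445))/3299 = 1891/1889.

α = 1.026, β = 1.001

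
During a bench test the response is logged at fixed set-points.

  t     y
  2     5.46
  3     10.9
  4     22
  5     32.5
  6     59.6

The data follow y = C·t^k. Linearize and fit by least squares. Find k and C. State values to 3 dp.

k = 2.138, C = 1.145

Taking logs, ln y = k·ln t + ln C, so regress ln y on ln t.
Over the data: Σln t = 6.5793, Σ(ln t)² = 9.4099, Σln y = 14.7461, Σln t·ln y = 21.0129.
Normal system: [[9.4099, 6.5793]; [6.5793, 5]]·[k, ln C]ᵀ = [21.0129, 14.7461]ᵀ.
Δ = 9.4099·5 − (6.5793)² = 3.7630; k = (21.0129·5 − 6.5793·14.7461)/3.7630 = 2.13821, ln C = (9.4099·14.7461 − 6.5793·21.0129)/3.7630 = 0.13566, so C = exp(0.13566) = 1.14530.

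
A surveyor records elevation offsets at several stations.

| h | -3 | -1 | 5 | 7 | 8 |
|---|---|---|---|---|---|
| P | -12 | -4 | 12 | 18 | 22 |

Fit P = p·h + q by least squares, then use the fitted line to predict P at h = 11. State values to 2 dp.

P̂ = 30.31

Normal-equation sums: Σh·h = 148, Σh = 16, Σ1 = 5.
Right-hand side: Σh·P = 402, ΣP = 36.
Normal equations: [[148, 16]; [16, 5]]·[p, q]ᵀ = [402, 36]ᵀ.
Δ = 148·5 − 16² = 484.
p = (402·5 − 16·36)/484 = 717/242; q = (148·36 − 16·402)/484 = -276/121.
At h = 11: P̂ = (717/242)·(11) + (-276/121)·(1) = 7335/242.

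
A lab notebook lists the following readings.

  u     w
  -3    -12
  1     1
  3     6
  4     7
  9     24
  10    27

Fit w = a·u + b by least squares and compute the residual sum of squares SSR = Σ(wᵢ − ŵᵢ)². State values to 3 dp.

Forming AᵀA = [[216, 24]; [24, 6]] and Aᵀw = [569, 53]ᵀ gives AᵀA·[a, b]ᵀ = Aᵀw.
Eliminating b: 6·(row 1) − 24·(row 2) gives 720·a = 6·569 − 24·53 = 2142, so a = 119/40.
Then b = (53 − 24·(119/40))/6 = -46/15.
Residuals: -1/120, 131/120, 17/120, -11/6, 7/24, 19/60; SSR = 571/120.

SSR = 4.758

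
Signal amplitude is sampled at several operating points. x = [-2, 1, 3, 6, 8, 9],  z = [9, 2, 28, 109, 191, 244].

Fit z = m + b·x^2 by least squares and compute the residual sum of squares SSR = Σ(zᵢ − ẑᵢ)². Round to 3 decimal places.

SSR = 11.059

Sums needed: Σ1 = 6, Σx^2 = 195, Σx^2·x^2 = 12051.
And Σz = 583, Σx^2·z = 36202.
MᵀM·[m, b]ᵀ = Mᵀz becomes [[6, 195]; [195, 12051]]·[m, b]ᵀ = [583, 36202]ᵀ.
Δ = 6·12051 − 195² = 34281.
m = (583·12051 − 195·36202)/34281 = -863/879; b = (6·36202 − 195·583)/34281 = 11503/3809.
Residuals: -23974/11427, -436/11427, 20594/11427, 14438/11427, -14800/11427, 4178/11427; SSR = 126368/11427.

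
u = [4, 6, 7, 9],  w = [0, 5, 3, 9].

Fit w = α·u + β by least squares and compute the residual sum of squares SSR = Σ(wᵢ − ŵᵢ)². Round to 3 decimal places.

The normal equations are: 182·α + 26·β = 132;  26·α + 4·β = 17.
(Σu·u = 182, Σu = 26, Σ1 = 4, Σu·w = 132, Σw = 17.)
Δ = 182·4 − 26² = 52.
α = (132·4 − 26·17)/52 = 43/26; β = (182·17 − 26·132)/52 = -13/2.
Residuals: -3/26, 41/26, -27/13, 8/13; SSR = 187/26.

SSR = 7.192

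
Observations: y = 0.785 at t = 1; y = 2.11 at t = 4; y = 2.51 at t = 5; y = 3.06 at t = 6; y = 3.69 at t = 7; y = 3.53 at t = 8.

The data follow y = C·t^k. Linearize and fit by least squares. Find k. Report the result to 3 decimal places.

k = 0.754

Let Y = ln y. Fitting Y = k·ln t + ln C by least squares:
AᵀA = [[15.8331, 8.8128]; [8.8128, 6]], rhs = [9.6836, 5.1102]ᵀ  (here Σln t = 8.8128, Σ(ln t)² = 15.8331, Σln y = 5.1102, Σln t·ln y = 9.6836).
Slope k = (n·Σln t·ln y − Σln t·Σln y)/(n·Σ(ln t)² − (Σln t)²) = (6·9.6836 − 8.8128·5.1102)/17.3327 = 0.75384; ln C = (Σln y − k·Σln t)/n = -0.25554.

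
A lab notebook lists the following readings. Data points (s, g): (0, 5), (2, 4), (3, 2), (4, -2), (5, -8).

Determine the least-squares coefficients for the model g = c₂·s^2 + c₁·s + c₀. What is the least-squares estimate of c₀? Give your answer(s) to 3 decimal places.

c₀ = 4.912

Normal-equation sums: Σs^2·s^2 = 978, Σs^2·s = 224, Σs^2 = 54, Σs·s = 54, Σs = 14, Σ1 = 5.
Moment sums: Σs^2·g = -198, Σs·g = -34, Σg = 1.
Solving the 3×3 system (Gaussian elimination) gives c₂ = -514/679, c₁ = 120/97, c₀ = 3335/679.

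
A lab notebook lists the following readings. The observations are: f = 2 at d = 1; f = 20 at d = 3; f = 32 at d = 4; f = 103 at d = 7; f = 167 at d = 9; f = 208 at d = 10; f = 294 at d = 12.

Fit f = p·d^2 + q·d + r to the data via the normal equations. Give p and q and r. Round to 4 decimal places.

p = 1.9741, q = 1.0224, r = -1.5227

Compute the Gram sums: Σd^2·d^2 = 40036, Σd^2·d = 3892, Σd^2 = 400, Σd·d = 400, Σd = 46, Σ1 = 7.
Moment sums: Σd^2·f = 82404, Σd·f = 8022, Σf = 826.
XᵀX·[p, q, r]ᵀ = Xᵀf becomes [[40036, 3892, 400]; [3892, 400, 46]; [400, 46, 7]]·[p, q, r]ᵀ = [82404, 8022, 826]ᵀ.
Row-reducing yields p = 6775/3432, q = 319/312, r = -67/44.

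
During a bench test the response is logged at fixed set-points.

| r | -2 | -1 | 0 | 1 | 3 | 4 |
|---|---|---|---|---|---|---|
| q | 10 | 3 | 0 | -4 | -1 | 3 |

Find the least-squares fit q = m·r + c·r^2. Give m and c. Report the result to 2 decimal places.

m = -3.13, c = 0.95

XᵀX·[m, c]ᵀ = Xᵀq reads: 31·m + 83·c = -18;  83·m + 355·c = 78.
Δ = 31·355 − 83² = 4116.
m = ((-18)·355 − 83·78)/4116 = -1072/343; c = (31·78 − 83·(-18))/4116 = 326/343.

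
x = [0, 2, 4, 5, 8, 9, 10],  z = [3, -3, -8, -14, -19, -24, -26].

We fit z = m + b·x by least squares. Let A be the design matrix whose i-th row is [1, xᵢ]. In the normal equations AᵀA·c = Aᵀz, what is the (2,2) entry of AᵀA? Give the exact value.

290

Row 2 ↔ basis x, column 2 ↔ basis x, so (AᵀA)_{2,2} = Σᵢ (x)·(x) = (0)·(0) + (2)·(2) + (4)·(4) + (5)·(5) + (8)·(8) + (9)·(9) + (10)·(10) = 290.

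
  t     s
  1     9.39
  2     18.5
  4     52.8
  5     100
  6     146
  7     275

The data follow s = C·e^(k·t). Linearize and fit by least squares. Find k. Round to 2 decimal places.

k = 0.55

Taking logs, ln s = k·t + ln C, so regress ln s on t.
Σt = 25.0000, Σ(t)² = 131.0000, Σln s = 24.3295, Σt·ln s = 116.1861.
Normal system: [[131.0000, 25.0000]; [25.0000, 6]]·[k, ln C]ᵀ = [116.1861, 24.3295]ᵀ.
Solving (det = 161.0000): k = 0.55205, ln C = 1.75471.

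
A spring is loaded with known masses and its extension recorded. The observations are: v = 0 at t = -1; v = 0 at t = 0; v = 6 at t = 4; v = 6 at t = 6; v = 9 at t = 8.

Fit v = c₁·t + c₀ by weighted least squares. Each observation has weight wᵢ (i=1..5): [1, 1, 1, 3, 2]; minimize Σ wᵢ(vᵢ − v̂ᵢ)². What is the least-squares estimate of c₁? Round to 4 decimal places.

From the data, Σwᵢ·t·t = 253, Σwᵢ·t = 37, Σwᵢ·1 = 8.
Moment sums: Σwᵢ·t·v = 276, Σwᵢ·v = 42.
Determinant 253·8 − 37² = 655.
c₁ = (276·8 − 37·42)/655 = 654/655; c₀ = (253·42 − 37·276)/655 = 414/655.

c₁ = 0.9985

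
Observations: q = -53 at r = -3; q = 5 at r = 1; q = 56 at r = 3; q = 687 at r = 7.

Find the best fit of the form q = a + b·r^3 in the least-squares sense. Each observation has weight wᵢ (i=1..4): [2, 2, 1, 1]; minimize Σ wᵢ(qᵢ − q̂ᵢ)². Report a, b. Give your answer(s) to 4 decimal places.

Entries of AᵀWA: Σwᵢ·1 = 6, Σwᵢ·r^3 = 318, Σwᵢ·r^3·r^3 = 119838.
Right-hand side: Σwᵢ·q = 647, Σwᵢ·r^3·q = 240025.
Eliminating b: 119838·(row 1) − 318·(row 2) gives 617904·a = 119838·647 − 318·240025 = 1207236, so a = 100603/51492.
Then b = (240025 − 318·(100603/51492))/119838 = 34289/17164.

a = 1.9538, b = 1.9977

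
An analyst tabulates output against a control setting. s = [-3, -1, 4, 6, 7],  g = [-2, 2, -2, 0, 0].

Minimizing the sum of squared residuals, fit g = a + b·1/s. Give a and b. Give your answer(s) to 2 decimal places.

a = -0.70, b = -1.94

Normal-equation sums: Σ1 = 5, Σ1/s = -65/84, Σ1/s·1/s = 8621/7056.
And Σg = -2, Σ1/s·g = -11/6.
Normal equations: [[5, -65/84]; [-65/84, 8621/7056]]·[a, b]ᵀ = [-2, -11/6]ᵀ.
Δ = 5·(8621/7056) − (-65/84)² = 270/49.
a = ((-2)·(8621/7056) − (-65/84)·(-11/6))/(270/49) = -757/1080; b = (5·(-11/6) − (-65/84)·(-2))/(270/49) = -35/18.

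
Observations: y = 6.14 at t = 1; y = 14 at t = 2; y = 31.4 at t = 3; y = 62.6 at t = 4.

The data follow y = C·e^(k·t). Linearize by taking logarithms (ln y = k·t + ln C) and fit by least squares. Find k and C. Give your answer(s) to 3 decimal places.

k = 0.777, C = 2.904

Let Y = ln y. Fitting Y = k·t + ln C by least squares:
AᵀA = [[30.0000, 10.0000]; [10.0000, 4]], rhs = [33.9804, 12.0375]ᵀ  (here Σt = 10.0000, Σ(t)² = 30.0000, Σln y = 12.0375, Σt·ln y = 33.9804).
Δ = 30.0000·4 − (10.0000)² = 20.0000; k = (33.9804·4 − 10.0000·12.0375)/20.0000 = 0.77736, ln C = (30.0000·12.0375 − 10.0000·33.9804)/20.0000 = 1.06597, so C = exp(1.06597) = 2.90366.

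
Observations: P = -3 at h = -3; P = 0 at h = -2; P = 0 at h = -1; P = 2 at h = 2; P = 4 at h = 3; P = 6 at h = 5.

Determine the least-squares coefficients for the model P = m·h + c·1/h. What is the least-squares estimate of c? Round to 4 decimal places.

c = -1.6944

Compute the Gram sums: Σh·h = 52, Σh·1/h = 6, Σ1/h·1/h = 793/450.
Moment sums: Σh·P = 55, Σ1/h·P = 68/15.
AᵀA·[m, c]ᵀ = AᵀP becomes [[52, 6]; [6, 793/450]]·[m, c]ᵀ = [55, 68/15]ᵀ.
Eliminating c: (793/450)·(row 1) − 6·(row 2) gives (12518/225)·m = (793/450)·55 − 6·(68/15) = 1255/18, so m = 31375/25036.
Then c = ((68/15) − 6·(31375/25036))/(793/450) = -10605/6259.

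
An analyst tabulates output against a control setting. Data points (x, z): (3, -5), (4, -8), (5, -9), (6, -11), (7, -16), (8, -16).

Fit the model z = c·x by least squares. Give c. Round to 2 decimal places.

c = -2.00

The normal system AᵀA·[c]ᵀ = Aᵀz is [[199]]·[c]ᵀ = [-398]ᵀ.
Hence c = -398 / 199 ≈ -2.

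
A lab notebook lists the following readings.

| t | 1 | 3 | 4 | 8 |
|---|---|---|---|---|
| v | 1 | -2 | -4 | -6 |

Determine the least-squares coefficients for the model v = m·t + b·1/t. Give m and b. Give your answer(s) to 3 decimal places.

Normal-equation sums: Σt·t = 90, Σt·1/t = 4, Σ1/t·1/t = 685/576.
And Σt·v = -69, Σ1/t·v = -17/12.
So XᵀX·[m, b]ᵀ = Xᵀv: [[90, 4]; [4, 685/576]]·[m, b]ᵀ = [-69, -17/12]ᵀ.
det = 90·(685/576) − 4² = 2913/32.
m = ((-69)·(685/576) − 4·(-17/12))/(2913/32) = -4889/5826; b = (90·(-17/12) − 4·(-69))/(2913/32) = 1584/971.

m = -0.839, b = 1.631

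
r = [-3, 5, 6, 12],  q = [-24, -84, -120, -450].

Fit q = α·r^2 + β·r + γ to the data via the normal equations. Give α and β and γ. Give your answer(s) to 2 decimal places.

α = -2.97, β = -1.66, γ = -2.20

Compute the Gram sums: Σr^2·r^2 = 22738, Σr^2·r = 2042, Σr^2 = 214, Σr·r = 214, Σr = 20, Σ1 = 4.
Right-hand side: Σr^2·q = -71436, Σr·q = -6468, Σq = -678.
Row-reducing yields α = -56487/19009, β = -31617/19009, γ = -41886/19009.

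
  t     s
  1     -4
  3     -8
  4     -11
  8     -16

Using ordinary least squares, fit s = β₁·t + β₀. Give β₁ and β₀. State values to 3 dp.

β₁ = -1.692, β₀ = -2.981

Normal-equation sums: Σt·t = 90, Σt = 16, Σ1 = 4.
Moment sums: Σt·s = -200, Σs = -39.
So AᵀA·[β₁, β₀]ᵀ = Aᵀs: [[90, 16]; [16, 4]]·[β₁, β₀]ᵀ = [-200, -39]ᵀ.
Δ = 90·4 − 16² = 104.
β₁ = ((-200)·4 − 16·(-39))/104 = -22/13; β₀ = (90·(-39) − 16·(-200))/104 = -155/52.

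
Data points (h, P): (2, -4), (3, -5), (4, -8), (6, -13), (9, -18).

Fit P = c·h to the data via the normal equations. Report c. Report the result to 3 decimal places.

Entries of AᵀA: Σh·h = 146.
For AᵀP: Σh·P = -295.
Normal equations: [[146]]·[c]ᵀ = [-295]ᵀ.
c = (-295)/146 = -2.02055.

c = -2.021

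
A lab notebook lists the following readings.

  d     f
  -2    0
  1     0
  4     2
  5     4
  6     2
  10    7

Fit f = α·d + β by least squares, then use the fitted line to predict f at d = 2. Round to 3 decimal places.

f̂ = 1.337

Forming XᵀX = [[182, 24]; [24, 6]] and Xᵀf = [110, 15]ᵀ gives XᵀX·[α, β]ᵀ = Xᵀf.
Determinant 182·6 − 24² = 516.
α = (110·6 − 24·15)/516 = 25/43; β = (182·15 − 24·110)/516 = 15/86.
At d = 2: f̂ = (25/43)·(2) + (15/86)·(1) = 115/86.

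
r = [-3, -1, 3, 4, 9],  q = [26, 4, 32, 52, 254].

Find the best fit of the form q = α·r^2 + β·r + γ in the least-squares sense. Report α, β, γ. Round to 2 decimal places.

With design matrix A, AᵀA = [[6980, 792, 116]; [792, 116, 12]; [116, 12, 5]] and Aᵀq = [21932, 2508, 368]ᵀ.
Row-reducing yields α = 34739/11479, β = 9279/11479, γ = 1280/883.

α = 3.03, β = 0.81, γ = 1.45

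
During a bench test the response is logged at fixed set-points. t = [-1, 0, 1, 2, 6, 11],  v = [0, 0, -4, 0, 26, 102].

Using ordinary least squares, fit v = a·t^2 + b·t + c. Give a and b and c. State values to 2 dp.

Setting ∂/∂a … = 0 gives: 15955·a + 1555·b + 163·c = 13274;  1555·a + 163·b + 19·c = 1274;  163·a + 19·b + 6·c = 124.
Solving the 3×3 system (Gaussian elimination) gives a = 560/577, b = -712/577, c = -1034/577.

a = 0.97, b = -1.23, c = -1.79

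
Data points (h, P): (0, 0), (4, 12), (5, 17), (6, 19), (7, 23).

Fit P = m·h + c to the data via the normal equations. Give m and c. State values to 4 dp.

Compute the Gram sums: Σh·h = 126, Σh = 22, Σ1 = 5.
And Σh·P = 408, ΣP = 71.
AᵀA·[m, c]ᵀ = AᵀP becomes [[126, 22]; [22, 5]]·[m, c]ᵀ = [408, 71]ᵀ.
Eliminating c: 5·(row 1) − 22·(row 2) gives 146·m = 5·408 − 22·71 = 478, so m = 239/73.
Then c = (71 − 22·(239/73))/5 = -15/73.

m = 3.2740, c = -0.2055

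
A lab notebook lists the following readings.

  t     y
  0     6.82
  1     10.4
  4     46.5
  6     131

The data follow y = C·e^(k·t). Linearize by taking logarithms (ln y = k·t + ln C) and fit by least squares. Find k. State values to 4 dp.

Let Y = ln y. Fitting Y = k·t + ln C by least squares:
XᵀX = [[53.0000, 11.0000]; [11.0000, 4]], rhs = [46.9508, 12.9763]ᵀ  (here Σt = 11.0000, Σ(t)² = 53.0000, Σln y = 12.9763, Σt·ln y = 46.9508).
Solving (det = 91.0000): k = 0.49521, ln C = 1.88226.

k = 0.4952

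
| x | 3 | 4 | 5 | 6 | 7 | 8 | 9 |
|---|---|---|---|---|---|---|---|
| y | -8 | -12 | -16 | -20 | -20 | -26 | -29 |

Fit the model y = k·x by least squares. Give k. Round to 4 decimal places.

k = -3.1464

MᵀM·[k]ᵀ = Mᵀy reads: 280·k = -881.
Hence k = -881 / 280 ≈ -3.14643.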